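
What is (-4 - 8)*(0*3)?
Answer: 0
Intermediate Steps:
(-4 - 8)*(0*3) = -12*0 = 0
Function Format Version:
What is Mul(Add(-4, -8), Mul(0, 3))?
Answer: 0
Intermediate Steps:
Mul(Add(-4, -8), Mul(0, 3)) = Mul(-12, 0) = 0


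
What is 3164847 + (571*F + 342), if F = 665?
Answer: 3544904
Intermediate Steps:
3164847 + (571*F + 342) = 3164847 + (571*665 + 342) = 3164847 + (379715 + 342) = 3164847 + 380057 = 3544904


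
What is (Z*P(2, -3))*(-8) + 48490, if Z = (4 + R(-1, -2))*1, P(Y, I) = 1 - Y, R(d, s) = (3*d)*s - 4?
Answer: 48538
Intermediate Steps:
R(d, s) = -4 + 3*d*s (R(d, s) = 3*d*s - 4 = -4 + 3*d*s)
Z = 6 (Z = (4 + (-4 + 3*(-1)*(-2)))*1 = (4 + (-4 + 6))*1 = (4 + 2)*1 = 6*1 = 6)
(Z*P(2, -3))*(-8) + 48490 = (6*(1 - 1*2))*(-8) + 48490 = (6*(1 - 2))*(-8) + 48490 = (6*(-1))*(-8) + 48490 = -6*(-8) + 48490 = 48 + 48490 = 48538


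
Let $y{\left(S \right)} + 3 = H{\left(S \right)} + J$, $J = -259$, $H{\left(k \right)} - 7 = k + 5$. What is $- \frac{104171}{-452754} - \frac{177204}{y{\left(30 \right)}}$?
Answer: $\frac{20063184359}{24901470} \approx 805.7$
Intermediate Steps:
$H{\left(k \right)} = 12 + k$ ($H{\left(k \right)} = 7 + \left(k + 5\right) = 7 + \left(5 + k\right) = 12 + k$)
$y{\left(S \right)} = -250 + S$ ($y{\left(S \right)} = -3 + \left(\left(12 + S\right) - 259\right) = -3 + \left(-247 + S\right) = -250 + S$)
$- \frac{104171}{-452754} - \frac{177204}{y{\left(30 \right)}} = - \frac{104171}{-452754} - \frac{177204}{-250 + 30} = \left(-104171\right) \left(- \frac{1}{452754}\right) - \frac{177204}{-220} = \frac{104171}{452754} - - \frac{44301}{55} = \frac{104171}{452754} + \frac{44301}{55} = \frac{20063184359}{24901470}$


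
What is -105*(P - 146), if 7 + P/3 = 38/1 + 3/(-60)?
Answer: 22323/4 ≈ 5580.8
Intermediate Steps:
P = 1857/20 (P = -21 + 3*(38/1 + 3/(-60)) = -21 + 3*(38*1 + 3*(-1/60)) = -21 + 3*(38 - 1/20) = -21 + 3*(759/20) = -21 + 2277/20 = 1857/20 ≈ 92.850)
-105*(P - 146) = -105*(1857/20 - 146) = -105*(-1063/20) = 22323/4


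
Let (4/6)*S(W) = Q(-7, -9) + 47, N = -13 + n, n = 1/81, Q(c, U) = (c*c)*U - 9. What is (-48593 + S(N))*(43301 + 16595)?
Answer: -2946733460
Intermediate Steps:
Q(c, U) = -9 + U*c² (Q(c, U) = c²*U - 9 = U*c² - 9 = -9 + U*c²)
n = 1/81 ≈ 0.012346
N = -1052/81 (N = -13 + 1/81 = -1052/81 ≈ -12.988)
S(W) = -1209/2 (S(W) = 3*((-9 - 9*(-7)²) + 47)/2 = 3*((-9 - 9*49) + 47)/2 = 3*((-9 - 441) + 47)/2 = 3*(-450 + 47)/2 = (3/2)*(-403) = -1209/2)
(-48593 + S(N))*(43301 + 16595) = (-48593 - 1209/2)*(43301 + 16595) = -98395/2*59896 = -2946733460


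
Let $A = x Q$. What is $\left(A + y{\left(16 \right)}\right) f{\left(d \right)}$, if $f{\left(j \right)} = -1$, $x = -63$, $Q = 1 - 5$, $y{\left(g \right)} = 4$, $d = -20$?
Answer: $-256$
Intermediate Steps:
$Q = -4$ ($Q = 1 - 5 = -4$)
$A = 252$ ($A = \left(-63\right) \left(-4\right) = 252$)
$\left(A + y{\left(16 \right)}\right) f{\left(d \right)} = \left(252 + 4\right) \left(-1\right) = 256 \left(-1\right) = -256$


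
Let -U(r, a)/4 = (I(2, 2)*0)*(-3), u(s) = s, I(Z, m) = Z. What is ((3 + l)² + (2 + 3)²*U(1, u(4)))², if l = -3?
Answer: 0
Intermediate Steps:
U(r, a) = 0 (U(r, a) = -4*2*0*(-3) = -0*(-3) = -4*0 = 0)
((3 + l)² + (2 + 3)²*U(1, u(4)))² = ((3 - 3)² + (2 + 3)²*0)² = (0² + 5²*0)² = (0 + 25*0)² = (0 + 0)² = 0² = 0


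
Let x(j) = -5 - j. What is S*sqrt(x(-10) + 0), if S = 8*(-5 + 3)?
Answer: -16*sqrt(5) ≈ -35.777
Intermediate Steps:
S = -16 (S = 8*(-2) = -16)
S*sqrt(x(-10) + 0) = -16*sqrt((-5 - 1*(-10)) + 0) = -16*sqrt((-5 + 10) + 0) = -16*sqrt(5 + 0) = -16*sqrt(5)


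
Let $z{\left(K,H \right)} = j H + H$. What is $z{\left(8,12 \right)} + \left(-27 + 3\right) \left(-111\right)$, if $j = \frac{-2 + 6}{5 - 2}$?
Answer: $2692$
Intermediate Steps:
$j = \frac{4}{3} \approx 1.3333$
$z{\left(K,H \right)} = \frac{7 H}{3}$ ($z{\left(K,H \right)} = \frac{4 H}{3} + H = \frac{7 H}{3}$)
$z{\left(8,12 \right)} + \left(-27 + 3\right) \left(-111\right) = \frac{7}{3} \cdot 12 + \left(-27 + 3\right) \left(-111\right) = 28 - -2664 = 28 + 2664 = 2692$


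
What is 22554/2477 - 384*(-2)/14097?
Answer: 106615358/11639423 ≈ 9.1599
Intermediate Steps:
22554/2477 - 384*(-2)/14097 = 22554*(1/2477) + 768*(1/14097) = 22554/2477 + 256/4699 = 106615358/11639423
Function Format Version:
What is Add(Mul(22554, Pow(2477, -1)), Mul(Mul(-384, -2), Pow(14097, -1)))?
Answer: Rational(106615358, 11639423) ≈ 9.1599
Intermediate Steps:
Add(Mul(22554, Pow(2477, -1)), Mul(Mul(-384, -2), Pow(14097, -1))) = Add(Mul(22554, Rational(1, 2477)), Mul(768, Rational(1, 14097))) = Add(Rational(22554, 2477), Rational(256, 4699)) = Rational(106615358, 11639423)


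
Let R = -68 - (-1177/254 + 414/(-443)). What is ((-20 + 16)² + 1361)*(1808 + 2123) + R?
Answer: 609073098285/112522 ≈ 5.4129e+6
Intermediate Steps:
R = -7024929/112522 (R = -68 - (-1177*1/254 + 414*(-1/443)) = -68 - (-1177/254 - 414/443) = -68 - 1*(-626567/112522) = -68 + 626567/112522 = -7024929/112522 ≈ -62.432)
((-20 + 16)² + 1361)*(1808 + 2123) + R = ((-20 + 16)² + 1361)*(1808 + 2123) - 7024929/112522 = ((-4)² + 1361)*3931 - 7024929/112522 = (16 + 1361)*3931 - 7024929/112522 = 1377*3931 - 7024929/112522 = 5412987 - 7024929/112522 = 609073098285/112522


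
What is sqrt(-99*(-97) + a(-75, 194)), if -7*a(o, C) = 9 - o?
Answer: sqrt(9591) ≈ 97.934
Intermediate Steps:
a(o, C) = -9/7 + o/7 (a(o, C) = -(9 - o)/7 = -9/7 + o/7)
sqrt(-99*(-97) + a(-75, 194)) = sqrt(-99*(-97) + (-9/7 + (1/7)*(-75))) = sqrt(9603 + (-9/7 - 75/7)) = sqrt(9603 - 12) = sqrt(9591)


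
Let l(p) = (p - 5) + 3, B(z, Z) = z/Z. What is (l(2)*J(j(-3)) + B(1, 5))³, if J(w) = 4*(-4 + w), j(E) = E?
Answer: 1/125 ≈ 0.0080000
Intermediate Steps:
J(w) = -16 + 4*w
l(p) = -2 + p (l(p) = (-5 + p) + 3 = -2 + p)
(l(2)*J(j(-3)) + B(1, 5))³ = ((-2 + 2)*(-16 + 4*(-3)) + 1/5)³ = (0*(-16 - 12) + 1*(⅕))³ = (0*(-28) + ⅕)³ = (0 + ⅕)³ = (⅕)³ = 1/125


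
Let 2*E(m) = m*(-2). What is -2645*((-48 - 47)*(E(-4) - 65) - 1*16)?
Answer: -15285455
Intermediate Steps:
E(m) = -m (E(m) = (m*(-2))/2 = (-2*m)/2 = -m)
-2645*((-48 - 47)*(E(-4) - 65) - 1*16) = -2645*((-48 - 47)*(-1*(-4) - 65) - 1*16) = -2645*(-95*(4 - 65) - 16) = -2645*(-95*(-61) - 16) = -2645*(5795 - 16) = -2645*5779 = -15285455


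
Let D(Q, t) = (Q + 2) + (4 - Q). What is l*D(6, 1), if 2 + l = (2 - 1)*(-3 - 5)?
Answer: -60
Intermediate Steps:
D(Q, t) = 6 (D(Q, t) = (2 + Q) + (4 - Q) = 6)
l = -10 (l = -2 + (2 - 1)*(-3 - 5) = -2 + 1*(-8) = -2 - 8 = -10)
l*D(6, 1) = -10*6 = -60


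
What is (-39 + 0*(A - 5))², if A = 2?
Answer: 1521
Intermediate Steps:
(-39 + 0*(A - 5))² = (-39 + 0*(2 - 5))² = (-39 + 0*(-3))² = (-39 + 0)² = (-39)² = 1521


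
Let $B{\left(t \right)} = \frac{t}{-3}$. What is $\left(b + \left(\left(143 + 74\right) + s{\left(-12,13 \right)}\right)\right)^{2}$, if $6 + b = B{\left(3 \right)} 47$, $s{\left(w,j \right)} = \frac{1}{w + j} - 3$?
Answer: $26244$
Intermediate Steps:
$s{\left(w,j \right)} = -3 + \frac{1}{j + w}$ ($s{\left(w,j \right)} = \frac{1}{j + w} - 3 = -3 + \frac{1}{j + w}$)
$B{\left(t \right)} = - \frac{t}{3}$ ($B{\left(t \right)} = t \left(- \frac{1}{3}\right) = - \frac{t}{3}$)
$b = -53$ ($b = -6 + \left(- \frac{1}{3}\right) 3 \cdot 47 = -6 - 47 = -53$)
$\left(b + \left(\left(143 + 74\right) + s{\left(-12,13 \right)}\right)\right)^{2} = \left(-53 + \left(\left(143 + 74\right) + \frac{1 - 39 - -36}{13 - 12}\right)\right)^{2} = \left(-53 + \left(217 + \frac{1 - 39 + 36}{1}\right)\right)^{2} = \left(-53 + \left(217 + 1 \left(-2\right)\right)\right)^{2} = \left(-53 + \left(217 - 2\right)\right)^{2} = \left(-53 + 215\right)^{2} = 162^{2} = 26244$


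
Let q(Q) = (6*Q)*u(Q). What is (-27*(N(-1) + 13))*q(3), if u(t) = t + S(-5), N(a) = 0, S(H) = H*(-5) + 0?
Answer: -176904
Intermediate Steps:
S(H) = -5*H (S(H) = -5*H + 0 = -5*H)
u(t) = 25 + t (u(t) = t - 5*(-5) = t + 25 = 25 + t)
q(Q) = 6*Q*(25 + Q) (q(Q) = (6*Q)*(25 + Q) = 6*Q*(25 + Q))
(-27*(N(-1) + 13))*q(3) = (-27*(0 + 13))*(6*3*(25 + 3)) = (-27*13)*(6*3*28) = -351*504 = -176904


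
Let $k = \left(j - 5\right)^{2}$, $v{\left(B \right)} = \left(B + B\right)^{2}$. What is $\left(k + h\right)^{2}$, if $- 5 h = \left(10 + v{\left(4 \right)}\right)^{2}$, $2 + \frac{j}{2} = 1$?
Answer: $\frac{27363361}{25} \approx 1.0945 \cdot 10^{6}$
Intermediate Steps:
$j = -2$ ($j = -4 + 2 \cdot 1 = -4 + 2 = -2$)
$v{\left(B \right)} = 4 B^{2}$ ($v{\left(B \right)} = \left(2 B\right)^{2} = 4 B^{2}$)
$h = - \frac{5476}{5}$ ($h = - \frac{\left(10 + 4 \cdot 4^{2}\right)^{2}}{5} = - \frac{\left(10 + 4 \cdot 16\right)^{2}}{5} = - \frac{\left(10 + 64\right)^{2}}{5} = - \frac{74^{2}}{5} = \left(- \frac{1}{5}\right) 5476 = - \frac{5476}{5} \approx -1095.2$)
$k = 49$ ($k = \left(-2 - 5\right)^{2} = \left(-7\right)^{2} = 49$)
$\left(k + h\right)^{2} = \left(49 - \frac{5476}{5}\right)^{2} = \left(- \frac{5231}{5}\right)^{2} = \frac{27363361}{25}$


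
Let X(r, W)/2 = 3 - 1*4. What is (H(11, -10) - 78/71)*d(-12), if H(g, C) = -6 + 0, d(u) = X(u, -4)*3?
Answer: 3024/71 ≈ 42.592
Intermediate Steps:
X(r, W) = -2 (X(r, W) = 2*(3 - 1*4) = 2*(3 - 4) = 2*(-1) = -2)
d(u) = -6 (d(u) = -2*3 = -6)
H(g, C) = -6
(H(11, -10) - 78/71)*d(-12) = (-6 - 78/71)*(-6) = -504/71*(-6) = 3024/71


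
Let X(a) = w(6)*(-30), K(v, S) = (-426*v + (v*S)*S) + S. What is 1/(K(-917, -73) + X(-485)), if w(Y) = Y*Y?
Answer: -1/4497204 ≈ -2.2236e-7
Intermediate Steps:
w(Y) = Y²
K(v, S) = S - 426*v + v*S² (K(v, S) = (-426*v + (S*v)*S) + S = (-426*v + v*S²) + S = S - 426*v + v*S²)
X(a) = -1080 (X(a) = 6²*(-30) = 36*(-30) = -1080)
1/(K(-917, -73) + X(-485)) = 1/((-73 - 426*(-917) - 917*(-73)²) - 1080) = 1/((-73 + 390642 - 917*5329) - 1080) = 1/((-73 + 390642 - 4886693) - 1080) = 1/(-4496124 - 1080) = 1/(-4497204) = -1/4497204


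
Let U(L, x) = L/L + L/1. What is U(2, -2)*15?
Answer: 45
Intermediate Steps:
U(L, x) = 1 + L (U(L, x) = 1 + L*1 = 1 + L)
U(2, -2)*15 = (1 + 2)*15 = 3*15 = 45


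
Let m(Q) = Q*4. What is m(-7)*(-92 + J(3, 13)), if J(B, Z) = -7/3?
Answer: 7924/3 ≈ 2641.3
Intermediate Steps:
m(Q) = 4*Q
J(B, Z) = -7/3 (J(B, Z) = -7*⅓ = -7/3)
m(-7)*(-92 + J(3, 13)) = (4*(-7))*(-92 - 7/3) = -28*(-283/3) = 7924/3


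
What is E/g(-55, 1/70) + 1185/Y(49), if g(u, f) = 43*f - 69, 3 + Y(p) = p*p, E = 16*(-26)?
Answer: 75502355/11479226 ≈ 6.5773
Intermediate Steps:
E = -416
Y(p) = -3 + p² (Y(p) = -3 + p*p = -3 + p²)
g(u, f) = -69 + 43*f
E/g(-55, 1/70) + 1185/Y(49) = -416/(-69 + 43/70) + 1185/(-3 + 49²) = -416/(-69 + 43*(1/70)) + 1185/(-3 + 2401) = -416/(-69 + 43/70) + 1185/2398 = -416/(-4787/70) + 1185*(1/2398) = -416*(-70/4787) + 1185/2398 = 29120/4787 + 1185/2398 = 75502355/11479226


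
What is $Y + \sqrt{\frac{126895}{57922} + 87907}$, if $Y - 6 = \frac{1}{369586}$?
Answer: $\frac{2217517}{369586} + \frac{\sqrt{294931650302378}}{57922} \approx 302.49$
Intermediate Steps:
$Y = \frac{2217517}{369586}$ ($Y = 6 + \frac{1}{369586} = \frac{2217517}{369586} \approx 6.0$)
$Y + \sqrt{\frac{126895}{57922} + 87907} = \frac{2217517}{369586} + \sqrt{\frac{126895}{57922} + 87907} = \frac{2217517}{369586} + \sqrt{\frac{5091876149}{57922}} = \frac{2217517}{369586} + \frac{\sqrt{294931650302378}}{57922}$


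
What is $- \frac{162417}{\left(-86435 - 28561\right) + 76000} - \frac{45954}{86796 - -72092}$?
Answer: $\frac{750440316}{193624889} \approx 3.8757$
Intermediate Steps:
$- \frac{162417}{\left(-86435 - 28561\right) + 76000} - \frac{45954}{86796 - -72092} = - \frac{162417}{-114996 + 76000} - \frac{45954}{86796 + 72092} = - \frac{162417}{-38996} - \frac{45954}{158888} = \left(-162417\right) \left(- \frac{1}{38996}\right) - \frac{22977}{79444} = \frac{162417}{38996} - \frac{22977}{79444} = \frac{750440316}{193624889}$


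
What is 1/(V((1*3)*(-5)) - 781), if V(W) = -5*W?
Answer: -1/706 ≈ -0.0014164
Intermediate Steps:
1/(V((1*3)*(-5)) - 781) = 1/(-5*1*3*(-5) - 781) = 1/(-15*(-5) - 781) = 1/(-5*(-15) - 781) = 1/(75 - 781) = 1/(-706) = -1/706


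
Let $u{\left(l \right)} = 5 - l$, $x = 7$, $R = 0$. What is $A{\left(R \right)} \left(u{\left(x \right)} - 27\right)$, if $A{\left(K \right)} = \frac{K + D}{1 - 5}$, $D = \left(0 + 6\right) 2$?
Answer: $87$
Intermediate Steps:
$D = 12$ ($D = 6 \cdot 2 = 12$)
$A{\left(K \right)} = -3 - \frac{K}{4}$ ($A{\left(K \right)} = \frac{K + 12}{1 - 5} = \frac{12 + K}{-4} = \left(12 + K\right) \left(- \frac{1}{4}\right) = -3 - \frac{K}{4}$)
$A{\left(R \right)} \left(u{\left(x \right)} - 27\right) = \left(-3 - 0\right) \left(\left(5 - 7\right) - 27\right) = \left(-3 + 0\right) \left(\left(5 - 7\right) - 27\right) = - 3 \left(-2 - 27\right) = \left(-3\right) \left(-29\right) = 87$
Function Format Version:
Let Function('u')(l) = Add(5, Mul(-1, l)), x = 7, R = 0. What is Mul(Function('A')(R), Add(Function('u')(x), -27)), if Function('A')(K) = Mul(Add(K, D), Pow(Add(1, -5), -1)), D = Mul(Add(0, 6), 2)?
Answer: 87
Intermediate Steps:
D = 12 (D = Mul(6, 2) = 12)
Function('A')(K) = Add(-3, Mul(Rational(-1, 4), K)) (Function('A')(K) = Mul(Add(K, 12), Pow(Add(1, -5), -1)) = Mul(Add(12, K), Pow(-4, -1)) = Mul(Add(12, K), Rational(-1, 4)) = Add(-3, Mul(Rational(-1, 4), K)))
Mul(Function('A')(R), Add(Function('u')(x), -27)) = Mul(Add(-3, Mul(Rational(-1, 4), 0)), Add(Add(5, Mul(-1, 7)), -27)) = Mul(Add(-3, 0), Add(Add(5, -7), -27)) = Mul(-3, Add(-2, -27)) = Mul(-3, -29) = 87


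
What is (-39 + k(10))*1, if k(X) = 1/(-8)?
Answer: -313/8 ≈ -39.125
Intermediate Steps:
k(X) = -1/8
(-39 + k(10))*1 = (-39 - 1/8)*1 = -313/8*1 = -313/8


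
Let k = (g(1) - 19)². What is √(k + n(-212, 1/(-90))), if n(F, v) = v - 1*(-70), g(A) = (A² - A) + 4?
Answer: √265490/30 ≈ 17.175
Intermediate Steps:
g(A) = 4 + A² - A
n(F, v) = 70 + v (n(F, v) = v + 70 = 70 + v)
k = 225 (k = ((4 + 1² - 1*1) - 19)² = ((4 + 1 - 1) - 19)² = (4 - 19)² = (-15)² = 225)
√(k + n(-212, 1/(-90))) = √(225 + (70 + 1/(-90))) = √(225 + (70 - 1/90)) = √(225 + 6299/90) = √(26549/90) = √265490/30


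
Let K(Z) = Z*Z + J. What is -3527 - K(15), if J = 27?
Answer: -3779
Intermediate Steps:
K(Z) = 27 + Z² (K(Z) = Z*Z + 27 = Z² + 27 = 27 + Z²)
-3527 - K(15) = -3527 - (27 + 15²) = -3527 - (27 + 225) = -3527 - 1*252 = -3527 - 252 = -3779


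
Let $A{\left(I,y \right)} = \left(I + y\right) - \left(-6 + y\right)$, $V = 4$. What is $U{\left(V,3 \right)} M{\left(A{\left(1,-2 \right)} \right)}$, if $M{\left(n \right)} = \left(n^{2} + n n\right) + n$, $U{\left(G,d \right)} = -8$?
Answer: $-840$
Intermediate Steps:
$A{\left(I,y \right)} = 6 + I$
$M{\left(n \right)} = n + 2 n^{2}$ ($M{\left(n \right)} = \left(n^{2} + n^{2}\right) + n = 2 n^{2} + n = n + 2 n^{2}$)
$U{\left(V,3 \right)} M{\left(A{\left(1,-2 \right)} \right)} = - 8 \left(6 + 1\right) \left(1 + 2 \left(6 + 1\right)\right) = - 8 \cdot 7 \left(1 + 2 \cdot 7\right) = - 8 \cdot 7 \left(1 + 14\right) = - 8 \cdot 7 \cdot 15 = \left(-8\right) 105 = -840$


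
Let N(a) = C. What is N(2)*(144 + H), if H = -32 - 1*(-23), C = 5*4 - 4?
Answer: 2160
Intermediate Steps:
C = 16 (C = 20 - 4 = 16)
H = -9 (H = -32 + 23 = -9)
N(a) = 16
N(2)*(144 + H) = 16*(144 - 9) = 16*135 = 2160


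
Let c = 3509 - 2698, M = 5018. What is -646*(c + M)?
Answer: -3765534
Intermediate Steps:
c = 811
-646*(c + M) = -646*(811 + 5018) = -646*5829 = -3765534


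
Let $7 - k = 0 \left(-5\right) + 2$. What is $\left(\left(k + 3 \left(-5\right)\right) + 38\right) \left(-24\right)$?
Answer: $-672$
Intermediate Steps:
$k = 5$ ($k = 7 - \left(0 \left(-5\right) + 2\right) = 7 - \left(0 + 2\right) = 7 - 2 = 5$)
$\left(\left(k + 3 \left(-5\right)\right) + 38\right) \left(-24\right) = \left(\left(5 + 3 \left(-5\right)\right) + 38\right) \left(-24\right) = \left(\left(5 - 15\right) + 38\right) \left(-24\right) = \left(-10 + 38\right) \left(-24\right) = 28 \left(-24\right) = -672$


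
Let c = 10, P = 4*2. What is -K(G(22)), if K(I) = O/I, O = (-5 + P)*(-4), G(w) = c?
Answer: 6/5 ≈ 1.2000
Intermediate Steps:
P = 8
G(w) = 10
O = -12 (O = (-5 + 8)*(-4) = 3*(-4) = -12)
K(I) = -12/I
-K(G(22)) = -(-12)/10 = -1*(-6/5) = 6/5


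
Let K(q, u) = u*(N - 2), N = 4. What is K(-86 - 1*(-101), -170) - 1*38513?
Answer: -38853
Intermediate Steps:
K(q, u) = 2*u (K(q, u) = u*(4 - 2) = u*2 = 2*u)
K(-86 - 1*(-101), -170) - 1*38513 = 2*(-170) - 1*38513 = -340 - 38513 = -38853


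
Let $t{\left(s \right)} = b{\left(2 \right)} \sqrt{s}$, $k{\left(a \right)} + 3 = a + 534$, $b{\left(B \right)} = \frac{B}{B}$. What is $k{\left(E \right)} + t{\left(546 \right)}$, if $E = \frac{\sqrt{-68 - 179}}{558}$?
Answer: $531 + \sqrt{546} + \frac{i \sqrt{247}}{558} \approx 554.37 + 0.028165 i$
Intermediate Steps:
$b{\left(B \right)} = 1$
$E = \frac{i \sqrt{247}}{558}$ ($E = \sqrt{-247} \cdot \frac{1}{558} = i \sqrt{247} \cdot \frac{1}{558} = \frac{i \sqrt{247}}{558} \approx 0.028165 i$)
$k{\left(a \right)} = 531 + a$ ($k{\left(a \right)} = -3 + \left(a + 534\right) = -3 + \left(534 + a\right) = 531 + a$)
$t{\left(s \right)} = \sqrt{s}$ ($t{\left(s \right)} = 1 \sqrt{s} = \sqrt{s}$)
$k{\left(E \right)} + t{\left(546 \right)} = \left(531 + \frac{i \sqrt{247}}{558}\right) + \sqrt{546} = 531 + \sqrt{546} + \frac{i \sqrt{247}}{558}$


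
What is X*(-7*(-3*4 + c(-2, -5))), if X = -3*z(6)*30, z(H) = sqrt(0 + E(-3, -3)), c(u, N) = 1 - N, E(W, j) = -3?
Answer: -3780*I*sqrt(3) ≈ -6547.1*I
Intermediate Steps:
z(H) = I*sqrt(3) (z(H) = sqrt(0 - 3) = sqrt(-3) = I*sqrt(3))
X = -90*I*sqrt(3) (X = -3*I*sqrt(3)*30 = -90*I*sqrt(3) ≈ -155.88*I)
X*(-7*(-3*4 + c(-2, -5))) = (-90*I*sqrt(3))*(-7*(-3*4 + (1 - 1*(-5)))) = (-90*I*sqrt(3))*(-7*(-12 + (1 + 5))) = (-90*I*sqrt(3))*(-7*(-12 + 6)) = (-90*I*sqrt(3))*(-7*(-6)) = -90*I*sqrt(3)*42 = -3780*I*sqrt(3)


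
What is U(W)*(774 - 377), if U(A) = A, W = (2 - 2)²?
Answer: 0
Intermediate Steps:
W = 0 (W = 0² = 0)
U(W)*(774 - 377) = 0*(774 - 377) = 0*397 = 0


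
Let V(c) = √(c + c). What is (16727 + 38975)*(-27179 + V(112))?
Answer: -1513924658 + 222808*√14 ≈ -1.5131e+9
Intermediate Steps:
V(c) = √2*√c (V(c) = √(2*c) = √2*√c)
(16727 + 38975)*(-27179 + V(112)) = (16727 + 38975)*(-27179 + √2*√112) = 55702*(-27179 + √2*(4*√7)) = 55702*(-27179 + 4*√14) = -1513924658 + 222808*√14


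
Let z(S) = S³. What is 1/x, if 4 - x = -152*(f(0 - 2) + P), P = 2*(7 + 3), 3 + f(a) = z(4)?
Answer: 1/12316 ≈ 8.1195e-5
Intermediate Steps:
f(a) = 61 (f(a) = -3 + 4³ = -3 + 64 = 61)
P = 20 (P = 2*10 = 20)
x = 12316 (x = 4 - (-152)*(61 + 20) = 4 - (-152)*81 = 4 - 1*(-12312) = 4 + 12312 = 12316)
1/x = 1/12316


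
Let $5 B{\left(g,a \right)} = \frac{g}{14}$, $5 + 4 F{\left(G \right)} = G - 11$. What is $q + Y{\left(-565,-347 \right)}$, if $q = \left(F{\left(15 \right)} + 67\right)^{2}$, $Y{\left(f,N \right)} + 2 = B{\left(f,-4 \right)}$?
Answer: $\frac{497895}{112} \approx 4445.5$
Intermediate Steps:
$F{\left(G \right)} = -4 + \frac{G}{4}$ ($F{\left(G \right)} = - \frac{5}{4} + \frac{G - 11}{4} = - \frac{5}{4} + \frac{-11 + G}{4} = - \frac{5}{4} + \left(- \frac{11}{4} + \frac{G}{4}\right) = -4 + \frac{G}{4}$)
$B{\left(g,a \right)} = \frac{g}{70}$ ($B{\left(g,a \right)} = \frac{g \frac{1}{14}}{5} = \frac{\frac{1}{14} g}{5} = \frac{g}{70}$)
$Y{\left(f,N \right)} = -2 + \frac{f}{70}$
$q = \frac{71289}{16}$ ($q = \left(\left(-4 + \frac{1}{4} \cdot 15\right) + 67\right)^{2} = \left(\left(-4 + \frac{15}{4}\right) + 67\right)^{2} = \left(- \frac{1}{4} + 67\right)^{2} = \left(\frac{267}{4}\right)^{2} = \frac{71289}{16} \approx 4455.6$)
$q + Y{\left(-565,-347 \right)} = \frac{71289}{16} + \left(-2 + \frac{1}{70} \left(-565\right)\right) = \frac{71289}{16} - \frac{141}{14} = \frac{497895}{112}$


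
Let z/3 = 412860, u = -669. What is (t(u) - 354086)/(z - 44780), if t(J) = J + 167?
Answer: -88647/298450 ≈ -0.29702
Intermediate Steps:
t(J) = 167 + J
z = 1238580 (z = 3*412860 = 1238580)
(t(u) - 354086)/(z - 44780) = ((167 - 669) - 354086)/(1238580 - 44780) = (-502 - 354086)/1193800 = -354588*1/1193800 = -88647/298450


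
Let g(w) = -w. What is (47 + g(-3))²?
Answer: 2500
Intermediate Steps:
(47 + g(-3))² = (47 - 1*(-3))² = (47 + 3)² = 50² = 2500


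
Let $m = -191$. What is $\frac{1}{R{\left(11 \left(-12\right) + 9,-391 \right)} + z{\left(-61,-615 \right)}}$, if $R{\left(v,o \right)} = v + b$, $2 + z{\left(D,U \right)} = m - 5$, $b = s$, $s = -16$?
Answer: $- \frac{1}{337} \approx -0.0029674$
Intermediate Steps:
$b = -16$
$z{\left(D,U \right)} = -198$ ($z{\left(D,U \right)} = -2 - 196 = -198$)
$R{\left(v,o \right)} = -16 + v$ ($R{\left(v,o \right)} = v - 16 = -16 + v$)
$\frac{1}{R{\left(11 \left(-12\right) + 9,-391 \right)} + z{\left(-61,-615 \right)}} = \frac{1}{\left(-16 + \left(11 \left(-12\right) + 9\right)\right) - 198} = \frac{1}{\left(-16 + \left(-132 + 9\right)\right) - 198} = \frac{1}{\left(-16 - 123\right) - 198} = \frac{1}{-139 - 198} = \frac{1}{-337} = - \frac{1}{337}$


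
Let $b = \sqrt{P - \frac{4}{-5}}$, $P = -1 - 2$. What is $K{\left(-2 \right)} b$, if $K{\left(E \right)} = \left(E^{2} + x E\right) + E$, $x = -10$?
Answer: $\frac{22 i \sqrt{55}}{5} \approx 32.631 i$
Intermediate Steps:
$K{\left(E \right)} = E^{2} - 9 E$ ($K{\left(E \right)} = \left(E^{2} - 10 E\right) + E = E^{2} - 9 E$)
$P = -3$
$b = \frac{i \sqrt{55}}{5}$ ($b = \sqrt{-3 - \frac{4}{-5}} = \sqrt{-3 - - \frac{4}{5}} = \sqrt{-3 + \frac{4}{5}} = \sqrt{- \frac{11}{5}} = \frac{i \sqrt{55}}{5} \approx 1.4832 i$)
$K{\left(-2 \right)} b = - 2 \left(-9 - 2\right) \frac{i \sqrt{55}}{5} = \left(-2\right) \left(-11\right) \frac{i \sqrt{55}}{5} = 22 \frac{i \sqrt{55}}{5} = \frac{22 i \sqrt{55}}{5}$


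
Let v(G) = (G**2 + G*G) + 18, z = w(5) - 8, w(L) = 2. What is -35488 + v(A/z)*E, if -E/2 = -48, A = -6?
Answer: -33568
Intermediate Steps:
z = -6 (z = 2 - 8 = -6)
E = 96 (E = -2*(-48) = 96)
v(G) = 18 + 2*G**2 (v(G) = (G**2 + G**2) + 18 = 2*G**2 + 18 = 18 + 2*G**2)
-35488 + v(A/z)*E = -35488 + (18 + 2*(-6/(-6))**2)*96 = -35488 + (18 + 2*(-6*(-1/6))**2)*96 = -35488 + (18 + 2*1**2)*96 = -35488 + (18 + 2*1)*96 = -35488 + (18 + 2)*96 = -35488 + 20*96 = -35488 + 1920 = -33568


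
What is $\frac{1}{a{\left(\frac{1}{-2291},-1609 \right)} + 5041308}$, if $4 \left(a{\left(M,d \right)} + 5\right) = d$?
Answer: $\frac{4}{20163603} \approx 1.9838 \cdot 10^{-7}$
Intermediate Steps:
$a{\left(M,d \right)} = -5 + \frac{d}{4}$
$\frac{1}{a{\left(\frac{1}{-2291},-1609 \right)} + 5041308} = \frac{1}{\left(-5 + \frac{1}{4} \left(-1609\right)\right) + 5041308} = \frac{1}{\left(-5 - \frac{1609}{4}\right) + 5041308} = \frac{1}{- \frac{1629}{4} + 5041308} = \frac{1}{\frac{20163603}{4}} = \frac{4}{20163603}$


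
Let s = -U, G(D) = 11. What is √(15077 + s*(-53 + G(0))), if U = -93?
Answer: √11171 ≈ 105.69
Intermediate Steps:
s = 93 (s = -1*(-93) = 93)
√(15077 + s*(-53 + G(0))) = √(15077 + 93*(-53 + 11)) = √(15077 + 93*(-42)) = √(15077 - 3906) = √11171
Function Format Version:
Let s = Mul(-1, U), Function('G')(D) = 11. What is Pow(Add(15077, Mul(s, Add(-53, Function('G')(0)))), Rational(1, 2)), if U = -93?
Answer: Pow(11171, Rational(1, 2)) ≈ 105.69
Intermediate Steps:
s = 93 (s = Mul(-1, -93) = 93)
Pow(Add(15077, Mul(s, Add(-53, Function('G')(0)))), Rational(1, 2)) = Pow(Add(15077, Mul(93, Add(-53, 11))), Rational(1, 2)) = Pow(Add(15077, Mul(93, -42)), Rational(1, 2)) = Pow(Add(15077, -3906), Rational(1, 2)) = Pow(11171, Rational(1, 2))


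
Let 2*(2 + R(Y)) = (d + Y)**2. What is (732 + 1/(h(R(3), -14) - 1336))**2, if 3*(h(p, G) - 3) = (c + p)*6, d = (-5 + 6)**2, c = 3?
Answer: 926558331241/1729225 ≈ 5.3582e+5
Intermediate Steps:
d = 1 (d = 1**2 = 1)
R(Y) = -2 + (1 + Y)**2/2
h(p, G) = 9 + 2*p (h(p, G) = 3 + ((3 + p)*6)/3 = 3 + (18 + 6*p)/3 = 3 + (6 + 2*p) = 9 + 2*p)
(732 + 1/(h(R(3), -14) - 1336))**2 = (732 + 1/((9 + 2*(-2 + (1 + 3)**2/2)) - 1336))**2 = (732 + 1/((9 + 2*(-2 + (1/2)*4**2)) - 1336))**2 = (732 + 1/((9 + 2*(-2 + (1/2)*16)) - 1336))**2 = (732 + 1/((9 + 2*(-2 + 8)) - 1336))**2 = (732 + 1/((9 + 2*6) - 1336))**2 = (732 + 1/((9 + 12) - 1336))**2 = (732 + 1/(21 - 1336))**2 = (732 + 1/(-1315))**2 = (732 - 1/1315)**2 = (962579/1315)**2 = 926558331241/1729225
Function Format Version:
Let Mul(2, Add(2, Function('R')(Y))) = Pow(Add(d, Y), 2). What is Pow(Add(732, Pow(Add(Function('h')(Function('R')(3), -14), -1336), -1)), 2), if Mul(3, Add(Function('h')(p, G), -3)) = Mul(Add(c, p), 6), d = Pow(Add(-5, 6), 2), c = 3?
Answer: Rational(926558331241, 1729225) ≈ 5.3582e+5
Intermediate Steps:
d = 1 (d = Pow(1, 2) = 1)
Function('R')(Y) = Add(-2, Mul(Rational(1, 2), Pow(Add(1, Y), 2)))
Function('h')(p, G) = Add(9, Mul(2, p)) (Function('h')(p, G) = Add(3, Mul(Rational(1, 3), Mul(Add(3, p), 6))) = Add(3, Mul(Rational(1, 3), Add(18, Mul(6, p)))) = Add(3, Add(6, Mul(2, p))) = Add(9, Mul(2, p)))
Pow(Add(732, Pow(Add(Function('h')(Function('R')(3), -14), -1336), -1)), 2) = Pow(Add(732, Pow(Add(Add(9, Mul(2, Add(-2, Mul(Rational(1, 2), Pow(Add(1, 3), 2))))), -1336), -1)), 2) = Pow(Add(732, Pow(Add(Add(9, Mul(2, Add(-2, Mul(Rational(1, 2), Pow(4, 2))))), -1336), -1)), 2) = Pow(Add(732, Pow(Add(Add(9, Mul(2, Add(-2, Mul(Rational(1, 2), 16)))), -1336), -1)), 2) = Pow(Add(732, Pow(Add(Add(9, Mul(2, Add(-2, 8))), -1336), -1)), 2) = Pow(Add(732, Pow(Add(Add(9, Mul(2, 6)), -1336), -1)), 2) = Pow(Add(732, Pow(Add(Add(9, 12), -1336), -1)), 2) = Pow(Add(732, Pow(Add(21, -1336), -1)), 2) = Pow(Add(732, Pow(-1315, -1)), 2) = Pow(Add(732, Rational(-1, 1315)), 2) = Pow(Rational(962579, 1315), 2) = Rational(926558331241, 1729225)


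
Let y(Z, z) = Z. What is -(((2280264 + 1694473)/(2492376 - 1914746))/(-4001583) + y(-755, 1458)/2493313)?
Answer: 1755043226592631/5763129408970504770 ≈ 0.00030453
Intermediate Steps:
-(((2280264 + 1694473)/(2492376 - 1914746))/(-4001583) + y(-755, 1458)/2493313) = -(((2280264 + 1694473)/(2492376 - 1914746))/(-4001583) - 755/2493313) = -((3974737/577630)*(-1/4001583) - 755*1/2493313) = -((3974737*(1/577630))*(-1/4001583) - 755/2493313) = -((3974737/577630)*(-1/4001583) - 755/2493313) = -(-3974737/2311434388290 - 755/2493313) = -1*(-1755043226592631/5763129408970504770) = 1755043226592631/5763129408970504770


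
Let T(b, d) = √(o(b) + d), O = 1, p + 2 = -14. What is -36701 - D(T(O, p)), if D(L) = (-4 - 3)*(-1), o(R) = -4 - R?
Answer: -36708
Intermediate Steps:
p = -16 (p = -2 - 14 = -16)
T(b, d) = √(-4 + d - b) (T(b, d) = √((-4 - b) + d) = √(-4 + d - b))
D(L) = 7 (D(L) = -7*(-1) = 7)
-36701 - D(T(O, p)) = -36701 - 1*7 = -36701 - 7 = -36708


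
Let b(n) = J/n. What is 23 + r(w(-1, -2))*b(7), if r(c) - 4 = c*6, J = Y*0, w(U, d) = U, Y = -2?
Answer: 23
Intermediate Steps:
J = 0 (J = -2*0 = 0)
r(c) = 4 + 6*c (r(c) = 4 + c*6 = 4 + 6*c)
b(n) = 0 (b(n) = 0/n = 0)
23 + r(w(-1, -2))*b(7) = 23 + (4 + 6*(-1))*0 = 23 + (4 - 6)*0 = 23 - 2*0 = 23 + 0 = 23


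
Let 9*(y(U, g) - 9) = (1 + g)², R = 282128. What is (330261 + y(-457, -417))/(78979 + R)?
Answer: 3145486/3249963 ≈ 0.96785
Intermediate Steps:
y(U, g) = 9 + (1 + g)²/9
(330261 + y(-457, -417))/(78979 + R) = (330261 + (9 + (1 - 417)²/9))/(78979 + 282128) = (330261 + (9 + (⅑)*(-416)²))/361107 = (330261 + (9 + (⅑)*173056))*(1/361107) = (330261 + (9 + 173056/9))*(1/361107) = (330261 + 173137/9)*(1/361107) = (3145486/9)*(1/361107) = 3145486/3249963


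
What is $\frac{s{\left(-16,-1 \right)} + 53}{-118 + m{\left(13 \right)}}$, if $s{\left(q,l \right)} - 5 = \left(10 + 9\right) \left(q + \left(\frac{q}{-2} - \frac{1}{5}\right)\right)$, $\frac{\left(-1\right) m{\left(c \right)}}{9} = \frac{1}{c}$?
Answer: $\frac{6357}{7715} \approx 0.82398$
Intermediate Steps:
$m{\left(c \right)} = - \frac{9}{c}$
$s{\left(q,l \right)} = \frac{6}{5} + \frac{19 q}{2}$ ($s{\left(q,l \right)} = 5 + \left(10 + 9\right) \left(q + \left(\frac{q}{-2} - \frac{1}{5}\right)\right) = 5 + 19 \left(q + \left(q \left(- \frac{1}{2}\right) - \frac{1}{5}\right)\right) = 5 + 19 \left(q - \left(\frac{1}{5} + \frac{q}{2}\right)\right) = 5 + 19 \left(- \frac{1}{5} + \frac{q}{2}\right) = 5 + \left(- \frac{19}{5} + \frac{19 q}{2}\right) = \frac{6}{5} + \frac{19 q}{2}$)
$\frac{s{\left(-16,-1 \right)} + 53}{-118 + m{\left(13 \right)}} = \frac{\left(\frac{6}{5} + \frac{19}{2} \left(-16\right)\right) + 53}{-118 - \frac{9}{13}} = \frac{\left(\frac{6}{5} - 152\right) + 53}{-118 - \frac{9}{13}} = \frac{- \frac{754}{5} + 53}{-118 - \frac{9}{13}} = - \frac{489}{5 \left(- \frac{1543}{13}\right)} = \left(- \frac{489}{5}\right) \left(- \frac{13}{1543}\right) = \frac{6357}{7715}$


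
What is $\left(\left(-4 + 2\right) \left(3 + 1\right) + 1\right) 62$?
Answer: $-434$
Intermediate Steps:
$\left(\left(-4 + 2\right) \left(3 + 1\right) + 1\right) 62 = \left(\left(-2\right) 4 + 1\right) 62 = \left(-8 + 1\right) 62 = \left(-7\right) 62 = -434$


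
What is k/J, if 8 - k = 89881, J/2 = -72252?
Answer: 89873/144504 ≈ 0.62194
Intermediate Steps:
J = -144504 (J = 2*(-72252) = -144504)
k = -89873 (k = 8 - 1*89881 = 8 - 89881 = -89873)
k/J = -89873/(-144504) = -89873*(-1/144504) = 89873/144504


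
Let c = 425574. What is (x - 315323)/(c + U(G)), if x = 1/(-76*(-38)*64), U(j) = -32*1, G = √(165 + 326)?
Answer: -58281780735/78653778944 ≈ -0.74099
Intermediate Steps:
G = √491 ≈ 22.159
U(j) = -32
x = 1/184832 (x = 1/(2888*64) = 1/184832 ≈ 5.4103e-6)
(x - 315323)/(c + U(G)) = (1/184832 - 315323)/(425574 - 32) = -58281780735/184832/425542 = -58281780735/184832*1/425542 = -58281780735/78653778944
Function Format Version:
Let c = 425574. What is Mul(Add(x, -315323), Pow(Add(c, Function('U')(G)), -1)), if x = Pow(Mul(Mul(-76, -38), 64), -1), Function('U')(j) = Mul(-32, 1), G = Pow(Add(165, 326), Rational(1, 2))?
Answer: Rational(-58281780735, 78653778944) ≈ -0.74099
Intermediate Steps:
G = Pow(491, Rational(1, 2)) ≈ 22.159
Function('U')(j) = -32
x = Rational(1, 184832) (x = Pow(Mul(2888, 64), -1) = Pow(184832, -1) = Rational(1, 184832) ≈ 5.4103e-6)
Mul(Add(x, -315323), Pow(Add(c, Function('U')(G)), -1)) = Mul(Add(Rational(1, 184832), -315323), Pow(Add(425574, -32), -1)) = Mul(Rational(-58281780735, 184832), Pow(425542, -1)) = Mul(Rational(-58281780735, 184832), Rational(1, 425542)) = Rational(-58281780735, 78653778944)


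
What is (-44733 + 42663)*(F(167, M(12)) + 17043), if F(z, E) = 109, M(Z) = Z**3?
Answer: -35504640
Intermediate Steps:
(-44733 + 42663)*(F(167, M(12)) + 17043) = (-44733 + 42663)*(109 + 17043) = -2070*17152 = -35504640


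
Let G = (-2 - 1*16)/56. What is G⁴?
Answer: 6561/614656 ≈ 0.010674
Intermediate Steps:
G = -9/28 (G = (-2 - 16)*(1/56) = -18*1/56 = -9/28 ≈ -0.32143)
G⁴ = (-9/28)⁴ = 6561/614656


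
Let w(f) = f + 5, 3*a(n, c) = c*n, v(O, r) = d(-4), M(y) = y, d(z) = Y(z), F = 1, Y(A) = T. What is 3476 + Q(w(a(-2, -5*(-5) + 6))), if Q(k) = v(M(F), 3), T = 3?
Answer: 3479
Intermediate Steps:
Y(A) = 3
d(z) = 3
v(O, r) = 3
a(n, c) = c*n/3 (a(n, c) = (c*n)/3 = c*n/3)
w(f) = 5 + f
Q(k) = 3
3476 + Q(w(a(-2, -5*(-5) + 6))) = 3476 + 3 = 3479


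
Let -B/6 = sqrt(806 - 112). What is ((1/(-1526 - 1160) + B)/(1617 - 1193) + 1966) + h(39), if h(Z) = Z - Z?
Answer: 2239006623/1138864 - 3*sqrt(694)/212 ≈ 1965.6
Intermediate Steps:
h(Z) = 0
B = -6*sqrt(694) (B = -6*sqrt(806 - 112) = -6*sqrt(694) ≈ -158.06)
((1/(-1526 - 1160) + B)/(1617 - 1193) + 1966) + h(39) = ((1/(-1526 - 1160) - 6*sqrt(694))/(1617 - 1193) + 1966) + 0 = ((1/(-2686) - 6*sqrt(694))/424 + 1966) + 0 = ((-1/2686 - 6*sqrt(694))*(1/424) + 1966) + 0 = ((-1/1138864 - 3*sqrt(694)/212) + 1966) + 0 = (2239006623/1138864 - 3*sqrt(694)/212) + 0 = 2239006623/1138864 - 3*sqrt(694)/212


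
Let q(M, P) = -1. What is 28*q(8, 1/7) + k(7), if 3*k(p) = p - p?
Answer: -28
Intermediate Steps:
k(p) = 0 (k(p) = (p - p)/3 = (⅓)*0 = 0)
28*q(8, 1/7) + k(7) = 28*(-1) + 0 = -28 + 0 = -28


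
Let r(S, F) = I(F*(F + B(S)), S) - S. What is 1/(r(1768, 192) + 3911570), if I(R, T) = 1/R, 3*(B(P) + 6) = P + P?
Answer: 262016/1024430680833 ≈ 2.5577e-7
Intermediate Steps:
B(P) = -6 + 2*P/3 (B(P) = -6 + (P + P)/3 = -6 + (2*P)/3 = -6 + 2*P/3)
r(S, F) = -S + 1/(F*(-6 + F + 2*S/3)) (r(S, F) = 1/(F*(F + (-6 + 2*S/3))) - S = 1/(F*(-6 + F + 2*S/3)) - S = -S + 1/(F*(-6 + F + 2*S/3)))
1/(r(1768, 192) + 3911570) = 1/((-1*1768 + 1/(192*(-6 + 192 + (2/3)*1768))) + 3911570) = 1/((-1768 + 1/(192*(-6 + 192 + 3536/3))) + 3911570) = 1/((-1768 + 1/(192*(4094/3))) + 3911570) = 1/((-1768 + (1/192)*(3/4094)) + 3911570) = 1/((-1768 + 1/262016) + 3911570) = 1/(-463244287/262016 + 3911570) = 1/(1024430680833/262016) = 262016/1024430680833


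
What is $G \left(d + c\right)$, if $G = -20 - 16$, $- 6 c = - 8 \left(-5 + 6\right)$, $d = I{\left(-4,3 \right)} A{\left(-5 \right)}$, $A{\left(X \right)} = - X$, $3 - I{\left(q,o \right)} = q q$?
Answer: $2292$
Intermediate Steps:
$I{\left(q,o \right)} = 3 - q^{2}$ ($I{\left(q,o \right)} = 3 - q q = 3 - q^{2}$)
$d = -65$ ($d = \left(3 - \left(-4\right)^{2}\right) \left(\left(-1\right) \left(-5\right)\right) = \left(3 - 16\right) 5 = \left(-13\right) 5 = -65$)
$c = \frac{4}{3}$ ($c = - \frac{\left(-8\right) \left(-5 + 6\right)}{6} = - \frac{\left(-8\right) 1}{6} = \left(- \frac{1}{6}\right) \left(-8\right) = \frac{4}{3} \approx 1.3333$)
$G = -36$ ($G = -20 - 16 = -36$)
$G \left(d + c\right) = - 36 \left(-65 + \frac{4}{3}\right) = \left(-36\right) \left(- \frac{191}{3}\right) = 2292$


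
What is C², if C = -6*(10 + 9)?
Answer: 12996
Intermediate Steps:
C = -114 (C = -6*19 = -114)
C² = (-114)² = 12996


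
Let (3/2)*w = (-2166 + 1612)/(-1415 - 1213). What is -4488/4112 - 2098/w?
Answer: -2125626609/142378 ≈ -14929.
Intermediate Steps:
w = 277/1971 (w = 2*((-2166 + 1612)/(-1415 - 1213))/3 = 2*(-554/(-2628))/3 = 2*(-554*(-1/2628))/3 = (⅔)*(277/1314) = 277/1971 ≈ 0.14054)
-4488/4112 - 2098/w = -4488/4112 - 2098/277/1971 = -4488*1/4112 - 2098*1971/277 = -561/514 - 4135158/277 = -2125626609/142378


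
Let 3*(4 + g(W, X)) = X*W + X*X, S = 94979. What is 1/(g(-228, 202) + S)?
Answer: 3/279673 ≈ 1.0727e-5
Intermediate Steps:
g(W, X) = -4 + X²/3 + W*X/3 (g(W, X) = -4 + (X*W + X*X)/3 = -4 + (W*X + X²)/3 = -4 + (X² + W*X)/3 = -4 + (X²/3 + W*X/3) = -4 + X²/3 + W*X/3)
1/(g(-228, 202) + S) = 1/((-4 + (⅓)*202² + (⅓)*(-228)*202) + 94979) = 1/((-4 + (⅓)*40804 - 15352) + 94979) = 1/((-4 + 40804/3 - 15352) + 94979) = 1/(-5264/3 + 94979) = 1/(279673/3) = 3/279673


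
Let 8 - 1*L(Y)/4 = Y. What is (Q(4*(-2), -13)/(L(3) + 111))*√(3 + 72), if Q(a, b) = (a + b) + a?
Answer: -145*√3/131 ≈ -1.9172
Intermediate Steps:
Q(a, b) = b + 2*a
L(Y) = 32 - 4*Y
(Q(4*(-2), -13)/(L(3) + 111))*√(3 + 72) = ((-13 + 2*(4*(-2)))/((32 - 4*3) + 111))*√(3 + 72) = ((-13 + 2*(-8))/((32 - 12) + 111))*√75 = ((-13 - 16)/(20 + 111))*(5*√3) = (-29/131)*(5*√3) = (-29*1/131)*(5*√3) = -145*√3/131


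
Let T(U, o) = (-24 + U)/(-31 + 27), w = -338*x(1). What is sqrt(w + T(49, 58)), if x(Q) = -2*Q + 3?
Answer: 9*I*sqrt(17)/2 ≈ 18.554*I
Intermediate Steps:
x(Q) = 3 - 2*Q
w = -338 (w = -338*(3 - 2*1) = -338*(3 - 2) = -338*1 = -338)
T(U, o) = 6 - U/4 (T(U, o) = (-24 + U)/(-4) = (-24 + U)*(-1/4) = 6 - U/4)
sqrt(w + T(49, 58)) = sqrt(-338 + (6 - 1/4*49)) = sqrt(-338 + (6 - 49/4)) = sqrt(-338 - 25/4) = sqrt(-1377/4) = 9*I*sqrt(17)/2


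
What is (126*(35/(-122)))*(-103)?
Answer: 227115/61 ≈ 3723.2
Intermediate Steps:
(126*(35/(-122)))*(-103) = (126*(35*(-1/122)))*(-103) = (126*(-35/122))*(-103) = -2205/61*(-103) = 227115/61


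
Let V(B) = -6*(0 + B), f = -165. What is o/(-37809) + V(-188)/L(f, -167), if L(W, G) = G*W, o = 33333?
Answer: -97315807/115758555 ≈ -0.84068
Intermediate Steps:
V(B) = -6*B
o/(-37809) + V(-188)/L(f, -167) = 33333/(-37809) + (-6*(-188))/((-167*(-165))) = 33333*(-1/37809) + 1128/27555 = -11111/12603 + 1128*(1/27555) = -11111/12603 + 376/9185 = -97315807/115758555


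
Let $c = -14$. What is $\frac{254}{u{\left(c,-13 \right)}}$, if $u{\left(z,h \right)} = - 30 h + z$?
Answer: $\frac{127}{188} \approx 0.67553$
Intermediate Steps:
$u{\left(z,h \right)} = z - 30 h$
$\frac{254}{u{\left(c,-13 \right)}} = \frac{254}{-14 - -390} = \frac{254}{-14 + 390} = \frac{254}{376} = 254 \cdot \frac{1}{376} = \frac{127}{188}$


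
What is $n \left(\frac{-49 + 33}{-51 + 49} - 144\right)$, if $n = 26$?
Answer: $-3536$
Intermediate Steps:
$n \left(\frac{-49 + 33}{-51 + 49} - 144\right) = 26 \left(\frac{-49 + 33}{-51 + 49} - 144\right) = 26 \left(- \frac{16}{-2} - 144\right) = 26 \left(\left(-16\right) \left(- \frac{1}{2}\right) - 144\right) = 26 \left(8 - 144\right) = 26 \left(-136\right) = -3536$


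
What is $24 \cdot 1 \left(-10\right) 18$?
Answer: $-4320$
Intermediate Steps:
$24 \cdot 1 \left(-10\right) 18 = 24 \left(-10\right) 18 = \left(-240\right) 18 = -4320$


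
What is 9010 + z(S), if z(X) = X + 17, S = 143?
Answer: 9170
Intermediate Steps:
z(X) = 17 + X
9010 + z(S) = 9010 + (17 + 143) = 9010 + 160 = 9170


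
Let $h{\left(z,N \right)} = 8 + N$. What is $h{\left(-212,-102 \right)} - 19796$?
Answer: $-19890$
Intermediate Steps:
$h{\left(-212,-102 \right)} - 19796 = \left(8 - 102\right) - 19796 = -94 - 19796 = -19890$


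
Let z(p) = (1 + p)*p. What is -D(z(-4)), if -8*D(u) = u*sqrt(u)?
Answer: 3*sqrt(3) ≈ 5.1962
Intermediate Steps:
z(p) = p*(1 + p)
D(u) = -u**(3/2)/8 (D(u) = -u*sqrt(u)/8 = -u**(3/2)/8)
-D(z(-4)) = -(-1)*(-4*(1 - 4))**(3/2)/8 = -(-1)*(-4*(-3))**(3/2)/8 = -(-1)*12**(3/2)/8 = -(-1)*24*sqrt(3)/8 = -(-3)*sqrt(3) = 3*sqrt(3)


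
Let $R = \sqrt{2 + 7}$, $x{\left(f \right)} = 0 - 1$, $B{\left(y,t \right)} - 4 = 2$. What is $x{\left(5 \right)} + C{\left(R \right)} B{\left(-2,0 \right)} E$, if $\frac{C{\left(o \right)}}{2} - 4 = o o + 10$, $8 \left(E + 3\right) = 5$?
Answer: $- \frac{1313}{2} \approx -656.5$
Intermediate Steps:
$B{\left(y,t \right)} = 6$ ($B{\left(y,t \right)} = 4 + 2 = 6$)
$E = - \frac{19}{8}$ ($E = -3 + \frac{1}{8} \cdot 5 = -3 + \frac{5}{8} = - \frac{19}{8} \approx -2.375$)
$x{\left(f \right)} = -1$
$R = 3$ ($R = \sqrt{9} = 3$)
$C{\left(o \right)} = 28 + 2 o^{2}$ ($C{\left(o \right)} = 8 + 2 \left(o o + 10\right) = 8 + 2 \left(o^{2} + 10\right) = 8 + 2 \left(10 + o^{2}\right) = 8 + \left(20 + 2 o^{2}\right) = 28 + 2 o^{2}$)
$x{\left(5 \right)} + C{\left(R \right)} B{\left(-2,0 \right)} E = -1 + \left(28 + 2 \cdot 3^{2}\right) 6 \left(- \frac{19}{8}\right) = -1 + \left(28 + 2 \cdot 9\right) \left(- \frac{57}{4}\right) = -1 + \left(28 + 18\right) \left(- \frac{57}{4}\right) = -1 + 46 \left(- \frac{57}{4}\right) = -1 - \frac{1311}{2} = - \frac{1313}{2}$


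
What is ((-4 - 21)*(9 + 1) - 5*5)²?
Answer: 75625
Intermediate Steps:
((-4 - 21)*(9 + 1) - 5*5)² = (-25*10 - 25)² = (-250 - 25)² = (-275)² = 75625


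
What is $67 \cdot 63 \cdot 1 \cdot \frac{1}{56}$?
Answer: $\frac{603}{8} \approx 75.375$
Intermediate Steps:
$67 \cdot 63 \cdot 1 \cdot \frac{1}{56} = 4221 \cdot 1 \cdot \frac{1}{56} = 4221 \cdot \frac{1}{56} = \frac{603}{8}$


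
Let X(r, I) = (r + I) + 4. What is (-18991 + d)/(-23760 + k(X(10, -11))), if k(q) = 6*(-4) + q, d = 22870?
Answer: -1293/7927 ≈ -0.16311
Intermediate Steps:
X(r, I) = 4 + I + r (X(r, I) = (I + r) + 4 = 4 + I + r)
k(q) = -24 + q
(-18991 + d)/(-23760 + k(X(10, -11))) = (-18991 + 22870)/(-23760 + (-24 + (4 - 11 + 10))) = 3879/(-23760 + (-24 + 3)) = 3879/(-23760 - 21) = 3879/(-23781) = 3879*(-1/23781) = -1293/7927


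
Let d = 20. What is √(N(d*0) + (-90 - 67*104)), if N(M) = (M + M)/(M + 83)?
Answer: I*√7058 ≈ 84.012*I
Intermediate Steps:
N(M) = 2*M/(83 + M) (N(M) = (2*M)/(83 + M) = 2*M/(83 + M))
√(N(d*0) + (-90 - 67*104)) = √(2*(20*0)/(83 + 20*0) + (-90 - 67*104)) = √(2*0/(83 + 0) + (-90 - 6968)) = √(2*0/83 - 7058) = √(2*0*(1/83) - 7058) = √(0 - 7058) = √(-7058) = I*√7058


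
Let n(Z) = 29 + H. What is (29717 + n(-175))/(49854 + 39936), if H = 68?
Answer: 4969/14965 ≈ 0.33204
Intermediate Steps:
n(Z) = 97 (n(Z) = 29 + 68 = 97)
(29717 + n(-175))/(49854 + 39936) = (29717 + 97)/(49854 + 39936) = 29814/89790 = 29814*(1/89790) = 4969/14965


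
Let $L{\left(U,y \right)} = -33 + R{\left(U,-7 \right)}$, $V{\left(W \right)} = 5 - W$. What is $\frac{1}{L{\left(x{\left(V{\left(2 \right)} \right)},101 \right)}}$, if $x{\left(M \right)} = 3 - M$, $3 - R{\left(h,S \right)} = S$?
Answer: $- \frac{1}{23} \approx -0.043478$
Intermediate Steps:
$R{\left(h,S \right)} = 3 - S$
$L{\left(U,y \right)} = -23$ ($L{\left(U,y \right)} = -33 + \left(3 - -7\right) = -33 + \left(3 + 7\right) = -33 + 10 = -23$)
$\frac{1}{L{\left(x{\left(V{\left(2 \right)} \right)},101 \right)}} = \frac{1}{-23} = - \frac{1}{23}$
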